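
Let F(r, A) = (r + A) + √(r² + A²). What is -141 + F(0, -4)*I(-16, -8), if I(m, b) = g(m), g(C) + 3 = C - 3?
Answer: -141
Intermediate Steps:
g(C) = -6 + C (g(C) = -3 + (C - 3) = -3 + (-3 + C) = -6 + C)
I(m, b) = -6 + m
F(r, A) = A + r + √(A² + r²) (F(r, A) = (A + r) + √(A² + r²) = A + r + √(A² + r²))
-141 + F(0, -4)*I(-16, -8) = -141 + (-4 + 0 + √((-4)² + 0²))*(-6 - 16) = -141 + (-4 + 0 + √(16 + 0))*(-22) = -141 + (-4 + 0 + √16)*(-22) = -141 + (-4 + 0 + 4)*(-22) = -141 + 0*(-22) = -141 + 0 = -141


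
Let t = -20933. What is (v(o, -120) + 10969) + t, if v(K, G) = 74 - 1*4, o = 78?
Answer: -9894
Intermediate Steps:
v(K, G) = 70 (v(K, G) = 74 - 4 = 70)
(v(o, -120) + 10969) + t = (70 + 10969) - 20933 = 11039 - 20933 = -9894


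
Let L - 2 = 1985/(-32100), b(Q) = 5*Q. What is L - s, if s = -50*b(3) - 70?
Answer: 5276843/6420 ≈ 821.94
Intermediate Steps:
s = -820 (s = -250*3 - 70 = -50*15 - 70 = -750 - 70 = -820)
L = 12443/6420 (L = 2 + 1985/(-32100) = 2 + 1985*(-1/32100) = 2 - 397/6420 = 12443/6420 ≈ 1.9382)
L - s = 12443/6420 - 1*(-820) = 12443/6420 + 820 = 5276843/6420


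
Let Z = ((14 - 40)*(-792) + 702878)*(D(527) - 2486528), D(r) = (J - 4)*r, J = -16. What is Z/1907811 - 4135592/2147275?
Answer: -431019518963907568/455177207225 ≈ -9.4693e+5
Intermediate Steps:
D(r) = -20*r (D(r) = (-16 - 4)*r = -20*r)
Z = -1806553785960 (Z = ((14 - 40)*(-792) + 702878)*(-20*527 - 2486528) = (-26*(-792) + 702878)*(-10540 - 2486528) = (20592 + 702878)*(-2497068) = 723470*(-2497068) = -1806553785960)
Z/1907811 - 4135592/2147275 = -1806553785960/1907811 - 4135592/2147275 = -1806553785960*1/1907811 - 4135592*1/2147275 = -200728198440/211979 - 4135592/2147275 = -431019518963907568/455177207225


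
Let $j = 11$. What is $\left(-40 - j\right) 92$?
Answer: $-4692$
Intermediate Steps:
$\left(-40 - j\right) 92 = \left(-40 - 11\right) 92 = \left(-51\right) 92 = -4692$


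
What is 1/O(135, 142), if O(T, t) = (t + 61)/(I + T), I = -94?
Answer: 41/203 ≈ 0.20197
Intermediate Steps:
O(T, t) = (61 + t)/(-94 + T) (O(T, t) = (t + 61)/(-94 + T) = (61 + t)/(-94 + T))
1/O(135, 142) = 1/((61 + 142)/(-94 + 135)) = 1/(203/41) = 41/203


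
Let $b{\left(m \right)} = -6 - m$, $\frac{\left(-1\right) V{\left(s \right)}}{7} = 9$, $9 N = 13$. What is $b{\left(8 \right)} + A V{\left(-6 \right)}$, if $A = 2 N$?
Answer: $-196$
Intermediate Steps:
$N = \frac{13}{9}$ ($N = \frac{1}{9} \cdot 13 = \frac{13}{9} \approx 1.4444$)
$V{\left(s \right)} = -63$ ($V{\left(s \right)} = \left(-7\right) 9 = -63$)
$A = \frac{26}{9}$ ($A = 2 \cdot \frac{13}{9} = \frac{26}{9} \approx 2.8889$)
$b{\left(8 \right)} + A V{\left(-6 \right)} = \left(-6 - 8\right) + \frac{26}{9} \left(-63\right) = \left(-6 - 8\right) - 182 = -14 - 182 = -196$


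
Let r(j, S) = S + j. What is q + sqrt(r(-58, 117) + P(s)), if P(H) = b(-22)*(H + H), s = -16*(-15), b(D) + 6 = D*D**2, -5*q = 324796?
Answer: -324796/5 + I*sqrt(5113861) ≈ -64959.0 + 2261.4*I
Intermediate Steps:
q = -324796/5 (q = -1/5*324796 = -324796/5 ≈ -64959.)
b(D) = -6 + D**3 (b(D) = -6 + D*D**2 = -6 + D**3)
s = 240
P(H) = -21308*H (P(H) = (-6 + (-22)**3)*(H + H) = (-6 - 10648)*(2*H) = -21308*H)
q + sqrt(r(-58, 117) + P(s)) = -324796/5 + sqrt((117 - 58) - 21308*240) = -324796/5 + sqrt(59 - 5113920) = -324796/5 + sqrt(-5113861) = -324796/5 + I*sqrt(5113861)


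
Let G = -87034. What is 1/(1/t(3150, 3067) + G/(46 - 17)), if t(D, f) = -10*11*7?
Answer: -22330/67016209 ≈ -0.00033320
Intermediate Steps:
t(D, f) = -770 (t(D, f) = -110*7 = -770)
1/(1/t(3150, 3067) + G/(46 - 17)) = 1/(1/(-770) - 87034/(46 - 17)) = 1/(-1/770 - 87034/29) = 1/(-67016209/22330) = -22330/67016209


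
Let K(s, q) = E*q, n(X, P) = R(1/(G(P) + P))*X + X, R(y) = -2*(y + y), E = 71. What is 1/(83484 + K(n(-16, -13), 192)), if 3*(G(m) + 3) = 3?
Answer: 1/97116 ≈ 1.0297e-5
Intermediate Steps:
G(m) = -2 (G(m) = -3 + (⅓)*3 = -3 + 1 = -2)
R(y) = -4*y
n(X, P) = X - 4*X/(-2 + P) (n(X, P) = (-4/(-2 + P))*X + X = -4*X/(-2 + P) + X = X - 4*X/(-2 + P))
K(s, q) = 71*q
1/(83484 + K(n(-16, -13), 192)) = 1/(83484 + 71*192) = 1/(83484 + 13632) = 1/97116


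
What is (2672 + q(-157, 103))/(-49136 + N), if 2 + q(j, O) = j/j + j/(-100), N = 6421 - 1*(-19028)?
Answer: -267257/2368700 ≈ -0.11283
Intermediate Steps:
N = 25449 (N = 6421 + 19028 = 25449)
q(j, O) = -1 - j/100 (q(j, O) = -2 + (j/j + j/(-100)) = -2 + (1 + j*(-1/100)) = -2 + (1 - j/100) = -1 - j/100)
(2672 + q(-157, 103))/(-49136 + N) = (2672 + (-1 - 1/100*(-157)))/(-49136 + 25449) = (2672 + (-1 + 157/100))/(-23687) = (2672 + 57/100)*(-1/23687) = (267257/100)*(-1/23687) = -267257/2368700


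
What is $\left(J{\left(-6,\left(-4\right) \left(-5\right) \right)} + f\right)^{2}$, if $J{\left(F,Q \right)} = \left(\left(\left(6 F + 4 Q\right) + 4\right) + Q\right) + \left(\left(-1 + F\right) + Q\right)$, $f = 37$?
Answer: $13924$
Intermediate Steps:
$J{\left(F,Q \right)} = 3 + 6 Q + 7 F$ ($J{\left(F,Q \right)} = \left(\left(\left(4 Q + 6 F\right) + 4\right) + Q\right) + \left(-1 + F + Q\right) = \left(\left(4 + 4 Q + 6 F\right) + Q\right) + \left(-1 + F + Q\right) = \left(4 + 5 Q + 6 F\right) + \left(-1 + F + Q\right) = 3 + 6 Q + 7 F$)
$\left(J{\left(-6,\left(-4\right) \left(-5\right) \right)} + f\right)^{2} = \left(\left(3 + 6 \left(\left(-4\right) \left(-5\right)\right) + 7 \left(-6\right)\right) + 37\right)^{2} = \left(\left(3 + 6 \cdot 20 - 42\right) + 37\right)^{2} = \left(\left(3 + 120 - 42\right) + 37\right)^{2} = \left(81 + 37\right)^{2} = 118^{2} = 13924$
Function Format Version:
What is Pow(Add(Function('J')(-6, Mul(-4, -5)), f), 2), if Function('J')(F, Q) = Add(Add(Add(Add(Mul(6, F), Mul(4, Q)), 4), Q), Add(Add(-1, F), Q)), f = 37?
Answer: 13924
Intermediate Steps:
Function('J')(F, Q) = Add(3, Mul(6, Q), Mul(7, F)) (Function('J')(F, Q) = Add(Add(Add(Add(Mul(4, Q), Mul(6, F)), 4), Q), Add(-1, F, Q)) = Add(Add(Add(4, Mul(4, Q), Mul(6, F)), Q), Add(-1, F, Q)) = Add(Add(4, Mul(5, Q), Mul(6, F)), Add(-1, F, Q)) = Add(3, Mul(6, Q), Mul(7, F)))
Pow(Add(Function('J')(-6, Mul(-4, -5)), f), 2) = Pow(Add(Add(3, Mul(6, Mul(-4, -5)), Mul(7, -6)), 37), 2) = Pow(Add(Add(3, Mul(6, 20), -42), 37), 2) = Pow(Add(Add(3, 120, -42), 37), 2) = Pow(Add(81, 37), 2) = Pow(118, 2) = 13924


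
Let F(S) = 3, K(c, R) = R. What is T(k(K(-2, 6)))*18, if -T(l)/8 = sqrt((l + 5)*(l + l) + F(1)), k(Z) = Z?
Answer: -432*sqrt(15) ≈ -1673.1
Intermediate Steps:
T(l) = -8*sqrt(3 + 2*l*(5 + l)) (T(l) = -8*sqrt((l + 5)*(l + l) + 3) = -8*sqrt((5 + l)*(2*l) + 3) = -8*sqrt(2*l*(5 + l) + 3) = -8*sqrt(3 + 2*l*(5 + l)))
T(k(K(-2, 6)))*18 = -8*sqrt(3 + 2*6**2 + 10*6)*18 = -8*sqrt(3 + 2*36 + 60)*18 = -8*sqrt(3 + 72 + 60)*18 = -24*sqrt(15)*18 = -432*sqrt(15)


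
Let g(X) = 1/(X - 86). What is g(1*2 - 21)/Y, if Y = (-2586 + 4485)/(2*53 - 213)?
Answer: 107/199395 ≈ 0.00053662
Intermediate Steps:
Y = -1899/107 (Y = 1899/(106 - 213) = 1899/(-107) = 1899*(-1/107) = -1899/107 ≈ -17.748)
g(X) = 1/(-86 + X)
g(1*2 - 21)/Y = 1/((-86 + (1*2 - 21))*(-1899/107)) = -107/1899/(-86 + (2 - 21)) = -107/1899/(-86 - 19) = -107/1899/(-105) = -1/105*(-107/1899) = 107/199395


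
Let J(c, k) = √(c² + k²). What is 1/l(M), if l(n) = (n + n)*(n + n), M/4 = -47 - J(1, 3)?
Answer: 2219/309478464 - 47*√10/154739232 ≈ 6.2096e-6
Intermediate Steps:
M = -188 - 4*√10 (M = 4*(-47 - √(1² + 3²)) = 4*(-47 - √(1 + 9)) = 4*(-47 - √10) = -188 - 4*√10 ≈ -200.65)
l(n) = 4*n² (l(n) = (2*n)*(2*n) = 4*n²)
1/l(M) = 1/(4*(-188 - 4*√10)²)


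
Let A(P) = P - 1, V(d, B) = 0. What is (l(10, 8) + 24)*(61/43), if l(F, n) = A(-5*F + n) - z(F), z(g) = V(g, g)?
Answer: -1159/43 ≈ -26.953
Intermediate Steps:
z(g) = 0
A(P) = -1 + P
l(F, n) = -1 + n - 5*F (l(F, n) = (-1 + (-5*F + n)) - 1*0 = (-1 + (n - 5*F)) + 0 = (-1 + n - 5*F) + 0 = -1 + n - 5*F)
(l(10, 8) + 24)*(61/43) = ((-1 + 8 - 5*10) + 24)*(61/43) = ((-1 + 8 - 50) + 24)*(61*(1/43)) = (-43 + 24)*(61/43) = -19*61/43 = -1159/43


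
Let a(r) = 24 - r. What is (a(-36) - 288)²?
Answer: 51984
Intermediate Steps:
(a(-36) - 288)² = ((24 - 1*(-36)) - 288)² = ((24 + 36) - 288)² = (60 - 288)² = (-228)² = 51984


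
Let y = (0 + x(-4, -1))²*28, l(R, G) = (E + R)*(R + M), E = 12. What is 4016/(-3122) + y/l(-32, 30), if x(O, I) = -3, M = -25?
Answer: -157979/148295 ≈ -1.0653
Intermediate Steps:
l(R, G) = (-25 + R)*(12 + R) (l(R, G) = (12 + R)*(R - 25) = (12 + R)*(-25 + R) = (-25 + R)*(12 + R))
y = 252 (y = (0 - 3)²*28 = (-3)²*28 = 9*28 = 252)
4016/(-3122) + y/l(-32, 30) = 4016/(-3122) + 252/(-300 + (-32)² - 13*(-32)) = 4016*(-1/3122) + 252/(-300 + 1024 + 416) = -2008/1561 + 252/1140 = -2008/1561 + 252*(1/1140) = -2008/1561 + 21/95 = -157979/148295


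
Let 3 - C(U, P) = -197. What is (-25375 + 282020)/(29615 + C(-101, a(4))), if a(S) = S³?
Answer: 51329/5963 ≈ 8.6079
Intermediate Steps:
C(U, P) = 200 (C(U, P) = 3 - 1*(-197) = 3 + 197 = 200)
(-25375 + 282020)/(29615 + C(-101, a(4))) = (-25375 + 282020)/(29615 + 200) = 256645/29815 = 256645*(1/29815) = 51329/5963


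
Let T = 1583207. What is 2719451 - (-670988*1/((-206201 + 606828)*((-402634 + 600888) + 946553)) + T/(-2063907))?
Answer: 2574210015550195894725212/946591532418055023 ≈ 2.7195e+6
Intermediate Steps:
2719451 - (-670988*1/((-206201 + 606828)*((-402634 + 600888) + 946553)) + T/(-2063907)) = 2719451 - (-670988*1/((-206201 + 606828)*((-402634 + 600888) + 946553)) + 1583207/(-2063907)) = 2719451 - (-670988*1/(400627*(198254 + 946553)) + 1583207*(-1/2063907)) = 2719451 - (-670988/(1144807*400627) - 1583207/2063907) = 2719451 - (-670988/458640593989 - 1583207/2063907) = 2719451 - 1*(-726124383744372839/946591532418055023) = 2719451 + 726124383744372839/946591532418055023 = 2574210015550195894725212/946591532418055023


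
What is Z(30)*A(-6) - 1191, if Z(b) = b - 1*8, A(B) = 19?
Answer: -773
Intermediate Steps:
Z(b) = -8 + b (Z(b) = b - 8 = -8 + b)
Z(30)*A(-6) - 1191 = (-8 + 30)*19 - 1191 = 22*19 - 1191 = 418 - 1191 = -773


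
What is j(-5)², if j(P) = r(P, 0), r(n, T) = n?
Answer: 25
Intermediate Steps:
j(P) = P
j(-5)² = (-5)² = 25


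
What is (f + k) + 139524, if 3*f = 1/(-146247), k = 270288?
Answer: 179801326691/438741 ≈ 4.0981e+5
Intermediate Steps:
f = -1/438741 (f = (⅓)/(-146247) = (⅓)*(-1/146247) = -1/438741 ≈ -2.2792e-6)
(f + k) + 139524 = (-1/438741 + 270288) + 139524 = 118586427407/438741 + 139524 = 179801326691/438741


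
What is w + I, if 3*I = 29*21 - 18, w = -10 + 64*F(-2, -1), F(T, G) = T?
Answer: 59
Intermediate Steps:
w = -138 (w = -10 + 64*(-2) = -10 - 128 = -138)
I = 197 (I = (29*21 - 18)/3 = (609 - 18)/3 = (⅓)*591 = 197)
w + I = -138 + 197 = 59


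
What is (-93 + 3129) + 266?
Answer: 3302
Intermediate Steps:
(-93 + 3129) + 266 = 3036 + 266 = 3302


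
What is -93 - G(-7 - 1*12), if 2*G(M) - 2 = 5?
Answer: -193/2 ≈ -96.500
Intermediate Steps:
G(M) = 7/2 (G(M) = 1 + (1/2)*5 = 1 + 5/2 = 7/2)
-93 - G(-7 - 1*12) = -93 - 1*7/2 = -93 - 7/2 = -193/2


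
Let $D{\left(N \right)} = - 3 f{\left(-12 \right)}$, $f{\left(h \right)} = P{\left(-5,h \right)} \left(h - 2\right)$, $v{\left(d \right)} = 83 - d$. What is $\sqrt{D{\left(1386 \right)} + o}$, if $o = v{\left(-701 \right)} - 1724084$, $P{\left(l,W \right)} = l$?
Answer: $i \sqrt{1723510} \approx 1312.8 i$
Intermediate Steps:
$f{\left(h \right)} = 10 - 5 h$ ($f{\left(h \right)} = - 5 \left(h - 2\right) = - 5 \left(-2 + h\right) = 10 - 5 h$)
$o = -1723300$ ($o = \left(83 - -701\right) - 1724084 = \left(83 + 701\right) - 1724084 = 784 - 1724084 = -1723300$)
$D{\left(N \right)} = -210$ ($D{\left(N \right)} = - 3 \left(10 - -60\right) = - 3 \left(10 + 60\right) = \left(-3\right) 70 = -210$)
$\sqrt{D{\left(1386 \right)} + o} = \sqrt{-210 - 1723300} = \sqrt{-1723510} = i \sqrt{1723510}$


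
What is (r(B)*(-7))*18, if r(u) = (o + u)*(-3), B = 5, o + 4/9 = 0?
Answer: 1722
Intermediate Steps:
o = -4/9 (o = -4/9 + 0 = -4/9 ≈ -0.44444)
r(u) = 4/3 - 3*u (r(u) = (-4/9 + u)*(-3) = 4/3 - 3*u)
(r(B)*(-7))*18 = ((4/3 - 3*5)*(-7))*18 = ((4/3 - 15)*(-7))*18 = -41/3*(-7)*18 = (287/3)*18 = 1722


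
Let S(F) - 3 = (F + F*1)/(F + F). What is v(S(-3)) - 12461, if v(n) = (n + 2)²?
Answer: -12425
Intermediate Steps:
S(F) = 4 (S(F) = 3 + (F + F*1)/(F + F) = 3 + (F + F)/((2*F)) = 3 + (2*F)*(1/(2*F)) = 3 + 1 = 4)
v(n) = (2 + n)²
v(S(-3)) - 12461 = (2 + 4)² - 12461 = 6² - 12461 = 36 - 12461 = -12425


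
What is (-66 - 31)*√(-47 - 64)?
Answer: -97*I*√111 ≈ -1022.0*I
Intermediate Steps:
(-66 - 31)*√(-47 - 64) = -97*I*√111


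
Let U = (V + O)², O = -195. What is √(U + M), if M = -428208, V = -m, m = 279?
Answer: 2*I*√50883 ≈ 451.15*I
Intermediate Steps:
V = -279 (V = -1*279 = -279)
U = 224676 (U = (-279 - 195)² = (-474)² = 224676)
√(U + M) = √(224676 - 428208) = √(-203532) = 2*I*√50883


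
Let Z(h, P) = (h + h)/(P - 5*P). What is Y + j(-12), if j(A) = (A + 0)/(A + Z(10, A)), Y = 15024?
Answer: 2088480/139 ≈ 15025.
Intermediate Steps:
Z(h, P) = -h/(2*P) (Z(h, P) = (2*h)/((-4*P)) = (2*h)*(-1/(4*P)) = -h/(2*P))
j(A) = A/(A - 5/A) (j(A) = (A + 0)/(A - 1/2*10/A) = A/(A - 5/A))
Y + j(-12) = 15024 + (-12)**2/(-5 + (-12)**2) = 15024 + 144/(-5 + 144) = 15024 + 144/139 = 2088480/139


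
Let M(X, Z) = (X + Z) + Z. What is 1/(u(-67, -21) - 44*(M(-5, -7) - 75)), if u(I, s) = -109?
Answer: 1/4027 ≈ 0.00024832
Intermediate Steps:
M(X, Z) = X + 2*Z
1/(u(-67, -21) - 44*(M(-5, -7) - 75)) = 1/(-109 - 44*((-5 + 2*(-7)) - 75)) = 1/(-109 - 44*((-5 - 14) - 75)) = 1/(-109 - 44*(-19 - 75)) = 1/(-109 - 44*(-94)) = 1/(-109 + 4136) = 1/4027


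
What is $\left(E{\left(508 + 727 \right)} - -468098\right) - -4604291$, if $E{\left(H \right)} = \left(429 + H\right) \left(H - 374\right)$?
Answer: $6505093$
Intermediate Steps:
$E{\left(H \right)} = \left(-374 + H\right) \left(429 + H\right)$ ($E{\left(H \right)} = \left(429 + H\right) \left(-374 + H\right) = \left(-374 + H\right) \left(429 + H\right)$)
$\left(E{\left(508 + 727 \right)} - -468098\right) - -4604291 = \left(\left(-160446 + \left(508 + 727\right)^{2} + 55 \left(508 + 727\right)\right) - -468098\right) - -4604291 = \left(\left(-160446 + 1235^{2} + 55 \cdot 1235\right) + 468098\right) + 4604291 = \left(\left(-160446 + 1525225 + 67925\right) + 468098\right) + 4604291 = \left(1432704 + 468098\right) + 4604291 = 1900802 + 4604291 = 6505093$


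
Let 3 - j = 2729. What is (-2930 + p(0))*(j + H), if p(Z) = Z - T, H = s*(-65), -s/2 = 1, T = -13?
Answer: 7572532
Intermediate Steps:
s = -2 (s = -2*1 = -2)
j = -2726 (j = 3 - 1*2729 = 3 - 2729 = -2726)
H = 130 (H = -2*(-65) = 130)
p(Z) = 13 + Z (p(Z) = Z - 1*(-13) = Z + 13 = 13 + Z)
(-2930 + p(0))*(j + H) = (-2930 + (13 + 0))*(-2726 + 130) = (-2930 + 13)*(-2596) = -2917*(-2596) = 7572532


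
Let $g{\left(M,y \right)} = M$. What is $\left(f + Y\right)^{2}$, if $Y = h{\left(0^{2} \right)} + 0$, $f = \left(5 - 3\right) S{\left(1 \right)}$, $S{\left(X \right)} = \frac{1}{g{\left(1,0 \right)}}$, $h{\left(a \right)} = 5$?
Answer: $49$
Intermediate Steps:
$S{\left(X \right)} = 1$ ($S{\left(X \right)} = 1^{-1} = 1$)
$f = 2$ ($f = \left(5 - 3\right) 1 = 2 \cdot 1 = 2$)
$Y = 5$ ($Y = 5 + 0 = 5$)
$\left(f + Y\right)^{2} = \left(2 + 5\right)^{2} = 7^{2} = 49$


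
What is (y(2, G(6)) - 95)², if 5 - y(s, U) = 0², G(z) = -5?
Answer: 8100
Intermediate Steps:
y(s, U) = 5 (y(s, U) = 5 - 1*0² = 5 - 1*0 = 5 + 0 = 5)
(y(2, G(6)) - 95)² = (5 - 95)² = (-90)² = 8100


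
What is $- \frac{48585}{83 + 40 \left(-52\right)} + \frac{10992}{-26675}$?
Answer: $\frac{1274053851}{53269975} \approx 23.917$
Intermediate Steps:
$- \frac{48585}{83 + 40 \left(-52\right)} + \frac{10992}{-26675} = - \frac{48585}{83 - 2080} + 10992 \left(- \frac{1}{26675}\right) = - \frac{48585}{-1997} - \frac{10992}{26675} = \left(-48585\right) \left(- \frac{1}{1997}\right) - \frac{10992}{26675} = \frac{48585}{1997} - \frac{10992}{26675} = \frac{1274053851}{53269975}$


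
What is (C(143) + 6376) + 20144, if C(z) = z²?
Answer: 46969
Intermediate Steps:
(C(143) + 6376) + 20144 = (143² + 6376) + 20144 = (20449 + 6376) + 20144 = 26825 + 20144 = 46969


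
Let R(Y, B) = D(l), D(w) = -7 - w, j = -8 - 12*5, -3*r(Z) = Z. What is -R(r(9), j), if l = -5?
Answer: 2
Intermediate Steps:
r(Z) = -Z/3
j = -68 (j = -8 - 60 = -68)
R(Y, B) = -2 (R(Y, B) = -7 - 1*(-5) = -7 + 5 = -2)
-R(r(9), j) = -1*(-2) = 2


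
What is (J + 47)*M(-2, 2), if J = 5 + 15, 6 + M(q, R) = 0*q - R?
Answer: -536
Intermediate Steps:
M(q, R) = -6 - R (M(q, R) = -6 + (0*q - R) = -6 + (0 - R) = -6 - R)
J = 20
(J + 47)*M(-2, 2) = (20 + 47)*(-6 - 1*2) = 67*(-6 - 2) = 67*(-8) = -536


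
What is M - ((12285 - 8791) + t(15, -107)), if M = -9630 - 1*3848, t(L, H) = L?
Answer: -16987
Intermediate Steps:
M = -13478 (M = -9630 - 3848 = -13478)
M - ((12285 - 8791) + t(15, -107)) = -13478 - ((12285 - 8791) + 15) = -13478 - (3494 + 15) = -13478 - 1*3509 = -13478 - 3509 = -16987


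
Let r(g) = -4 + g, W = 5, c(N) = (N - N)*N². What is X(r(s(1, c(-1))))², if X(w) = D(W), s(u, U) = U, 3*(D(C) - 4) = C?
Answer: 289/9 ≈ 32.111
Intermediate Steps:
c(N) = 0 (c(N) = 0*N² = 0)
D(C) = 4 + C/3
X(w) = 17/3 (X(w) = 4 + (⅓)*5 = 4 + 5/3 = 17/3)
X(r(s(1, c(-1))))² = (17/3)² = 289/9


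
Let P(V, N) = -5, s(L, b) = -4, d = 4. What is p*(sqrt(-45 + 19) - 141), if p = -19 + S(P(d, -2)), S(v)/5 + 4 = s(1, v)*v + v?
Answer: -5076 + 36*I*sqrt(26) ≈ -5076.0 + 183.56*I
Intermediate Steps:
S(v) = -20 - 15*v (S(v) = -20 + 5*(-4*v + v) = -20 + 5*(-3*v) = -20 - 15*v)
p = 36 (p = -19 + (-20 - 15*(-5)) = -19 + (-20 + 75) = -19 + 55 = 36)
p*(sqrt(-45 + 19) - 141) = 36*(sqrt(-45 + 19) - 141) = 36*(sqrt(-26) - 141) = 36*(I*sqrt(26) - 141) = 36*(-141 + I*sqrt(26)) = -5076 + 36*I*sqrt(26)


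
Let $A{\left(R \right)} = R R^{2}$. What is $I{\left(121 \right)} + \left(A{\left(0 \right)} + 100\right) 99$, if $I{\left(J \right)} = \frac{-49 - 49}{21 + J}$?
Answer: $\frac{702851}{71} \approx 9899.3$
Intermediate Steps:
$I{\left(J \right)} = - \frac{98}{21 + J}$
$A{\left(R \right)} = R^{3}$
$I{\left(121 \right)} + \left(A{\left(0 \right)} + 100\right) 99 = - \frac{98}{21 + 121} + \left(0^{3} + 100\right) 99 = - \frac{98}{142} + \left(0 + 100\right) 99 = \left(-98\right) \frac{1}{142} + 100 \cdot 99 = - \frac{49}{71} + 9900 = \frac{702851}{71}$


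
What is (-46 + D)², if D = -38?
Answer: 7056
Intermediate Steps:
(-46 + D)² = (-46 - 38)² = (-84)² = 7056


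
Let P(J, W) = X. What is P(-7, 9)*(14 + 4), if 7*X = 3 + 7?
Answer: 180/7 ≈ 25.714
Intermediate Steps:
X = 10/7 (X = (3 + 7)/7 = (⅐)*10 = 10/7 ≈ 1.4286)
P(J, W) = 10/7
P(-7, 9)*(14 + 4) = 10*(14 + 4)/7 = (10/7)*18 = 180/7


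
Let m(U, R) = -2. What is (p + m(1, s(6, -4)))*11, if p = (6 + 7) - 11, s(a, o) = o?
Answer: 0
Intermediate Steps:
p = 2 (p = 13 - 11 = 2)
(p + m(1, s(6, -4)))*11 = (2 - 2)*11 = 0*11 = 0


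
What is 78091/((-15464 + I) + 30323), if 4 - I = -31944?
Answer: 78091/46807 ≈ 1.6684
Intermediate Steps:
I = 31948 (I = 4 - 1*(-31944) = 4 + 31944 = 31948)
78091/((-15464 + I) + 30323) = 78091/((-15464 + 31948) + 30323) = 78091/(16484 + 30323) = 78091/46807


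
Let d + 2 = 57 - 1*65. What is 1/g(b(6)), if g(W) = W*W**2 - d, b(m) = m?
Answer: 1/226 ≈ 0.0044248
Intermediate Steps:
d = -10 (d = -2 + (57 - 1*65) = -2 + (57 - 65) = -2 - 8 = -10)
g(W) = 10 + W**3 (g(W) = W*W**2 - 1*(-10) = W**3 + 10 = 10 + W**3)
1/g(b(6)) = 1/(10 + 6**3) = 1/(10 + 216) = 1/226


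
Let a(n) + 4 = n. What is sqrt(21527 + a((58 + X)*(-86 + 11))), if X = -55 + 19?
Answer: sqrt(19873) ≈ 140.97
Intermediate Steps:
X = -36
a(n) = -4 + n
sqrt(21527 + a((58 + X)*(-86 + 11))) = sqrt(21527 + (-4 + (58 - 36)*(-86 + 11))) = sqrt(21527 + (-4 + 22*(-75))) = sqrt(21527 + (-4 - 1650)) = sqrt(21527 - 1654) = sqrt(19873)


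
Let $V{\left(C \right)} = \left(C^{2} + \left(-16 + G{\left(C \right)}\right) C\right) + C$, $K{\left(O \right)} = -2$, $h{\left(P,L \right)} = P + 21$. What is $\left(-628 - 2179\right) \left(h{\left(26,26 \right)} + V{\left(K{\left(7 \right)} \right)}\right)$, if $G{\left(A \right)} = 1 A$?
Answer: $-238595$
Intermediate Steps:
$h{\left(P,L \right)} = 21 + P$
$G{\left(A \right)} = A$
$V{\left(C \right)} = C + C^{2} + C \left(-16 + C\right)$ ($V{\left(C \right)} = \left(C^{2} + \left(-16 + C\right) C\right) + C = \left(C^{2} + C \left(-16 + C\right)\right) + C = C + C^{2} + C \left(-16 + C\right)$)
$\left(-628 - 2179\right) \left(h{\left(26,26 \right)} + V{\left(K{\left(7 \right)} \right)}\right) = \left(-628 - 2179\right) \left(\left(21 + 26\right) - 2 \left(-15 + 2 \left(-2\right)\right)\right) = - 2807 \left(47 - 2 \left(-15 - 4\right)\right) = - 2807 \left(47 - -38\right) = - 2807 \left(47 + 38\right) = \left(-2807\right) 85 = -238595$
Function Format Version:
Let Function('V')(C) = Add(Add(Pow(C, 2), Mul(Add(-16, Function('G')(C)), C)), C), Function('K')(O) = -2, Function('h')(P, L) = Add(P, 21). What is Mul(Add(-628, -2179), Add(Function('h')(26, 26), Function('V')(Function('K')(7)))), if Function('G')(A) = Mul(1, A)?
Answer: -238595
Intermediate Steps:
Function('h')(P, L) = Add(21, P)
Function('G')(A) = A
Function('V')(C) = Add(C, Pow(C, 2), Mul(C, Add(-16, C))) (Function('V')(C) = Add(Add(Pow(C, 2), Mul(Add(-16, C), C)), C) = Add(Add(Pow(C, 2), Mul(C, Add(-16, C))), C) = Add(C, Pow(C, 2), Mul(C, Add(-16, C))))
Mul(Add(-628, -2179), Add(Function('h')(26, 26), Function('V')(Function('K')(7)))) = Mul(Add(-628, -2179), Add(Add(21, 26), Mul(-2, Add(-15, Mul(2, -2))))) = Mul(-2807, Add(47, Mul(-2, Add(-15, -4)))) = Mul(-2807, Add(47, Mul(-2, -19))) = Mul(-2807, Add(47, 38)) = Mul(-2807, 85) = -238595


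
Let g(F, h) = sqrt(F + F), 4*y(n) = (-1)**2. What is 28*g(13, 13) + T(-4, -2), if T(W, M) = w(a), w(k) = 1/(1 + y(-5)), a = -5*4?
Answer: 4/5 + 28*sqrt(26) ≈ 143.57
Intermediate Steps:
y(n) = 1/4 (y(n) = (1/4)*(-1)**2 = (1/4)*1 = 1/4)
a = -20
w(k) = 4/5 (w(k) = 1/(1 + 1/4) = 1/(5/4) = 4/5)
g(F, h) = sqrt(2)*sqrt(F) (g(F, h) = sqrt(2*F) = sqrt(2)*sqrt(F))
T(W, M) = 4/5
28*g(13, 13) + T(-4, -2) = 28*(sqrt(2)*sqrt(13)) + 4/5 = 28*sqrt(26) + 4/5 = 4/5 + 28*sqrt(26)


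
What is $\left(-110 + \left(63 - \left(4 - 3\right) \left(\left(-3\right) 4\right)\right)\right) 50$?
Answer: $-1750$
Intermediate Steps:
$\left(-110 + \left(63 - \left(4 - 3\right) \left(\left(-3\right) 4\right)\right)\right) 50 = \left(-110 + \left(63 - 1 \left(-12\right)\right)\right) 50 = \left(-110 + \left(63 - -12\right)\right) 50 = \left(-110 + \left(63 + 12\right)\right) 50 = \left(-110 + 75\right) 50 = \left(-35\right) 50 = -1750$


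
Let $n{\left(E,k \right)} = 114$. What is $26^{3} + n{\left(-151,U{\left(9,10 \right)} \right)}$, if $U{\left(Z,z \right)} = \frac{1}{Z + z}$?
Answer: $17690$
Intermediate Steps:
$26^{3} + n{\left(-151,U{\left(9,10 \right)} \right)} = 26^{3} + 114 = 17576 + 114 = 17690$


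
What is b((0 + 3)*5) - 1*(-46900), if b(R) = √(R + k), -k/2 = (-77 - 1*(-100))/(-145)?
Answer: 46900 + √322045/145 ≈ 46904.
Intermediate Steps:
k = 46/145 (k = -2*(-77 - 1*(-100))/(-145) = -2*(-77 + 100)*(-1)/145 = -46*(-1)/145 = -2*(-23/145) = 46/145 ≈ 0.31724)
b(R) = √(46/145 + R) (b(R) = √(R + 46/145) = √(46/145 + R))
b((0 + 3)*5) - 1*(-46900) = √(6670 + 21025*((0 + 3)*5))/145 - 1*(-46900) = √(6670 + 21025*(3*5))/145 + 46900 = √(6670 + 21025*15)/145 + 46900 = √(6670 + 315375)/145 + 46900 = √322045/145 + 46900 = 46900 + √322045/145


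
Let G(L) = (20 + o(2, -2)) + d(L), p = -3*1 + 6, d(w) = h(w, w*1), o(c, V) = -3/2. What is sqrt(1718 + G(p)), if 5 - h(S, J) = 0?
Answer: 9*sqrt(86)/2 ≈ 41.731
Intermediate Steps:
o(c, V) = -3/2 (o(c, V) = -3*1/2 = -3/2)
h(S, J) = 5 (h(S, J) = 5 - 1*0 = 5 + 0 = 5)
d(w) = 5
p = 3 (p = -3 + 6 = 3)
G(L) = 47/2 (G(L) = (20 - 3/2) + 5 = 37/2 + 5 = 47/2)
sqrt(1718 + G(p)) = sqrt(1718 + 47/2) = sqrt(3483/2) = 9*sqrt(86)/2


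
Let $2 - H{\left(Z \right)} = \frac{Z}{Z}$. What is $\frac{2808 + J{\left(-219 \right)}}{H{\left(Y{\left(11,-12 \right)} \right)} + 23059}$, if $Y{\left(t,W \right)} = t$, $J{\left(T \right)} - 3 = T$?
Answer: $\frac{648}{5765} \approx 0.1124$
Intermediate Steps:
$J{\left(T \right)} = 3 + T$
$H{\left(Z \right)} = 1$ ($H{\left(Z \right)} = 2 - \frac{Z}{Z} = 2 - 1 = 1$)
$\frac{2808 + J{\left(-219 \right)}}{H{\left(Y{\left(11,-12 \right)} \right)} + 23059} = \frac{2808 + \left(3 - 219\right)}{1 + 23059} = \frac{2808 - 216}{23060} = 2592 \cdot \frac{1}{23060} = \frac{648}{5765}$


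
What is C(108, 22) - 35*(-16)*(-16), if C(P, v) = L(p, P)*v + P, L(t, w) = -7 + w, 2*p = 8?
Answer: -6630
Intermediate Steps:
p = 4 (p = (½)*8 = 4)
C(P, v) = P + v*(-7 + P) (C(P, v) = (-7 + P)*v + P = v*(-7 + P) + P = P + v*(-7 + P))
C(108, 22) - 35*(-16)*(-16) = (108 + 22*(-7 + 108)) - 35*(-16)*(-16) = (108 + 22*101) - (-560)*(-16) = (108 + 2222) - 1*8960 = 2330 - 8960 = -6630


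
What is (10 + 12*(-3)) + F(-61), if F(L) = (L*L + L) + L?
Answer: 3573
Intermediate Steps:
F(L) = L² + 2*L (F(L) = (L² + L) + L = (L + L²) + L = L² + 2*L)
(10 + 12*(-3)) + F(-61) = (10 + 12*(-3)) - 61*(2 - 61) = (10 - 36) - 61*(-59) = -26 + 3599 = 3573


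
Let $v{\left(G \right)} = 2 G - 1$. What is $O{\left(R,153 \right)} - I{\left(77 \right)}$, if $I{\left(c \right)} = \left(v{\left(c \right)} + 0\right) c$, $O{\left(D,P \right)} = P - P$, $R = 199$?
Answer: $-11781$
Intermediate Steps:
$v{\left(G \right)} = -1 + 2 G$
$O{\left(D,P \right)} = 0$
$I{\left(c \right)} = c \left(-1 + 2 c\right)$ ($I{\left(c \right)} = \left(\left(-1 + 2 c\right) + 0\right) c = \left(-1 + 2 c\right) c = c \left(-1 + 2 c\right)$)
$O{\left(R,153 \right)} - I{\left(77 \right)} = 0 - 77 \left(-1 + 2 \cdot 77\right) = 0 - 77 \left(-1 + 154\right) = 0 - 77 \cdot 153 = 0 - 11781 = -11781$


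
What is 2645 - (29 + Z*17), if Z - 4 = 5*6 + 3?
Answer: 1987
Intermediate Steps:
Z = 37 (Z = 4 + (5*6 + 3) = 4 + (30 + 3) = 4 + 33 = 37)
2645 - (29 + Z*17) = 2645 - (29 + 37*17) = 2645 - (29 + 629) = 2645 - 1*658 = 2645 - 658 = 1987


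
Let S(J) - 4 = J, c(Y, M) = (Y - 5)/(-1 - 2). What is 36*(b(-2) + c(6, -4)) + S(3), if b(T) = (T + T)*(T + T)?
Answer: 571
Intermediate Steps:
b(T) = 4*T**2 (b(T) = (2*T)*(2*T) = 4*T**2)
c(Y, M) = 5/3 - Y/3 (c(Y, M) = (-5 + Y)/(-3) = (-5 + Y)*(-1/3) = 5/3 - Y/3)
S(J) = 4 + J
36*(b(-2) + c(6, -4)) + S(3) = 36*(4*(-2)**2 + (5/3 - 1/3*6)) + (4 + 3) = 36*(4*4 + (5/3 - 2)) + 7 = 36*(16 - 1/3) + 7 = 36*(47/3) + 7 = 564 + 7 = 571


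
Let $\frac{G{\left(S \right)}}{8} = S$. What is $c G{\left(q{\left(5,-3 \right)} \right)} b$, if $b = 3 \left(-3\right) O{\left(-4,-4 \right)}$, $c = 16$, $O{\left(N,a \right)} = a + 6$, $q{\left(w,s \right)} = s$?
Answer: $6912$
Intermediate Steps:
$G{\left(S \right)} = 8 S$
$O{\left(N,a \right)} = 6 + a$
$b = -18$ ($b = 3 \left(-3\right) \left(6 - 4\right) = \left(-9\right) 2 = -18$)
$c G{\left(q{\left(5,-3 \right)} \right)} b = 16 \cdot 8 \left(-3\right) \left(-18\right) = 16 \left(-24\right) \left(-18\right) = \left(-384\right) \left(-18\right) = 6912$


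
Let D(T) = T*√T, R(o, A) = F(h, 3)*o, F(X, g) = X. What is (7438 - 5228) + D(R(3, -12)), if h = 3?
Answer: 2237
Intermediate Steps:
R(o, A) = 3*o
D(T) = T^(3/2)
(7438 - 5228) + D(R(3, -12)) = (7438 - 5228) + (3*3)^(3/2) = 2210 + 9^(3/2) = 2210 + 27 = 2237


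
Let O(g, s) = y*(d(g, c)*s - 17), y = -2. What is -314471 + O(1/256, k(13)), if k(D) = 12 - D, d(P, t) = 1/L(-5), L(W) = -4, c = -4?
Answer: -628875/2 ≈ -3.1444e+5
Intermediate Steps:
d(P, t) = -¼ (d(P, t) = 1/(-4) = -¼)
O(g, s) = 34 + s/2 (O(g, s) = -2*(-s/4 - 17) = -2*(-17 - s/4) = 34 + s/2)
-314471 + O(1/256, k(13)) = -314471 + (34 + (12 - 1*13)/2) = -314471 + (34 + (12 - 13)/2) = -314471 + (34 + (½)*(-1)) = -314471 + (34 - ½) = -314471 + 67/2 = -628875/2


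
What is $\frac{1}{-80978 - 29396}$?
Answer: $- \frac{1}{110374} \approx -9.0601 \cdot 10^{-6}$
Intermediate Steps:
$\frac{1}{-80978 - 29396} = \frac{1}{-110374} = - \frac{1}{110374}$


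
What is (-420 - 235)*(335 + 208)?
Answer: -355665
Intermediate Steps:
(-420 - 235)*(335 + 208) = -655*543 = -355665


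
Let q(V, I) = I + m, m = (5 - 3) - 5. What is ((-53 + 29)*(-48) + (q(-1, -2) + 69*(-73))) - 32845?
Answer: -36735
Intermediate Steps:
m = -3 (m = 2 - 5 = -3)
q(V, I) = -3 + I (q(V, I) = I - 3 = -3 + I)
((-53 + 29)*(-48) + (q(-1, -2) + 69*(-73))) - 32845 = ((-53 + 29)*(-48) + ((-3 - 2) + 69*(-73))) - 32845 = (-24*(-48) + (-5 - 5037)) - 32845 = (1152 - 5042) - 32845 = -3890 - 32845 = -36735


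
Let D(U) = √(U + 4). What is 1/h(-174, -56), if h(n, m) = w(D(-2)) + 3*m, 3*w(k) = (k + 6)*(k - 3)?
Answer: -780/135191 - 9*√2/270382 ≈ -0.0058167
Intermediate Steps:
D(U) = √(4 + U)
w(k) = (-3 + k)*(6 + k)/3 (w(k) = ((k + 6)*(k - 3))/3 = ((6 + k)*(-3 + k))/3 = ((-3 + k)*(6 + k))/3 = (-3 + k)*(6 + k)/3)
h(n, m) = -16/3 + √2 + 3*m (h(n, m) = (-6 + √(4 - 2) + (√(4 - 2))²/3) + 3*m = (-6 + √2 + (√2)²/3) + 3*m = (-6 + √2 + (⅓)*2) + 3*m = (-6 + √2 + ⅔) + 3*m = (-16/3 + √2) + 3*m = -16/3 + √2 + 3*m)
1/h(-174, -56) = 1/(-16/3 + √2 + 3*(-56)) = 1/(-16/3 + √2 - 168) = 1/(-520/3 + √2)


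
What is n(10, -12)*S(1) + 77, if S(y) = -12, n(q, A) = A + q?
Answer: 101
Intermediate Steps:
n(10, -12)*S(1) + 77 = (-12 + 10)*(-12) + 77 = -2*(-12) + 77 = 24 + 77 = 101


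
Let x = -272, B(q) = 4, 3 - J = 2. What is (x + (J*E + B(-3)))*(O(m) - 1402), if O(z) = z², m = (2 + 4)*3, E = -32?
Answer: 323400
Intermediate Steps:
J = 1 (J = 3 - 1*2 = 3 - 2 = 1)
m = 18 (m = 6*3 = 18)
(x + (J*E + B(-3)))*(O(m) - 1402) = (-272 + (1*(-32) + 4))*(18² - 1402) = (-272 + (-32 + 4))*(324 - 1402) = (-272 - 28)*(-1078) = -300*(-1078) = 323400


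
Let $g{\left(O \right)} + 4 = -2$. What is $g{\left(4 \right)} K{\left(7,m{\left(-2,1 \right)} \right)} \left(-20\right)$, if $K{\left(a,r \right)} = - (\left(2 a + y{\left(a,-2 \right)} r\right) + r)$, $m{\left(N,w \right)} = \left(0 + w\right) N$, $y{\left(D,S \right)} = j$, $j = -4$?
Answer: $-2400$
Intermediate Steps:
$y{\left(D,S \right)} = -4$
$g{\left(O \right)} = -6$ ($g{\left(O \right)} = -4 - 2 = -6$)
$m{\left(N,w \right)} = N w$ ($m{\left(N,w \right)} = w N = N w$)
$K{\left(a,r \right)} = - 2 a + 3 r$ ($K{\left(a,r \right)} = - (\left(2 a - 4 r\right) + r) = - (\left(- 4 r + 2 a\right) + r) = - (- 3 r + 2 a) = - 2 a + 3 r$)
$g{\left(4 \right)} K{\left(7,m{\left(-2,1 \right)} \right)} \left(-20\right) = - 6 \left(\left(-2\right) 7 + 3 \left(\left(-2\right) 1\right)\right) \left(-20\right) = - 6 \left(-14 + 3 \left(-2\right)\right) \left(-20\right) = - 6 \left(-14 - 6\right) \left(-20\right) = \left(-6\right) \left(-20\right) \left(-20\right) = 120 \left(-20\right) = -2400$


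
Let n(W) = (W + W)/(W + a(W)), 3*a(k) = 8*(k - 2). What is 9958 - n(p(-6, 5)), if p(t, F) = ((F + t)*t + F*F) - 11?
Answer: 169276/17 ≈ 9957.4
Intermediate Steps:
p(t, F) = -11 + F² + t*(F + t) (p(t, F) = (t*(F + t) + F²) - 11 = (F² + t*(F + t)) - 11 = -11 + F² + t*(F + t))
a(k) = -16/3 + 8*k/3 (a(k) = (8*(k - 2))/3 = (8*(-2 + k))/3 = (-16 + 8*k)/3 = -16/3 + 8*k/3)
n(W) = 2*W/(-16/3 + 11*W/3) (n(W) = (W + W)/(W + (-16/3 + 8*W/3)) = (2*W)/(-16/3 + 11*W/3) = 2*W/(-16/3 + 11*W/3))
9958 - n(p(-6, 5)) = 9958 - 6*(-11 + 5² + (-6)² + 5*(-6))/(-16 + 11*(-11 + 5² + (-6)² + 5*(-6))) = 9958 - 6*(-11 + 25 + 36 - 30)/(-16 + 11*(-11 + 25 + 36 - 30)) = 9958 - 6*20/(-16 + 11*20) = 9958 - 6*20/(-16 + 220) = 9958 - 6*20/204 = 9958 - 1*10/17 = 9958 - 10/17 = 169276/17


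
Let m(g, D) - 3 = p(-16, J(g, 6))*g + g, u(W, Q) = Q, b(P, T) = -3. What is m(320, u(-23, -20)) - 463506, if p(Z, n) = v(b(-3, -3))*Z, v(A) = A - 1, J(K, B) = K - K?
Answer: -442703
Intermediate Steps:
J(K, B) = 0
v(A) = -1 + A
p(Z, n) = -4*Z (p(Z, n) = (-1 - 3)*Z = -4*Z)
m(g, D) = 3 + 65*g (m(g, D) = 3 + ((-4*(-16))*g + g) = 3 + (64*g + g) = 3 + 65*g)
m(320, u(-23, -20)) - 463506 = (3 + 65*320) - 463506 = (3 + 20800) - 463506 = 20803 - 463506 = -442703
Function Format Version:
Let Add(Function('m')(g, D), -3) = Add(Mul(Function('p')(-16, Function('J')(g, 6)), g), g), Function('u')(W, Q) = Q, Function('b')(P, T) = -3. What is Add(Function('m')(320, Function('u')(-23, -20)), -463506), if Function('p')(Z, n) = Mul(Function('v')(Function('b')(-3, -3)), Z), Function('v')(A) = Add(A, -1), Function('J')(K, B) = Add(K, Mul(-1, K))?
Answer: -442703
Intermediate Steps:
Function('J')(K, B) = 0
Function('v')(A) = Add(-1, A)
Function('p')(Z, n) = Mul(-4, Z) (Function('p')(Z, n) = Mul(Add(-1, -3), Z) = Mul(-4, Z))
Function('m')(g, D) = Add(3, Mul(65, g)) (Function('m')(g, D) = Add(3, Add(Mul(Mul(-4, -16), g), g)) = Add(3, Add(Mul(64, g), g)) = Add(3, Mul(65, g)))
Add(Function('m')(320, Function('u')(-23, -20)), -463506) = Add(Add(3, Mul(65, 320)), -463506) = Add(Add(3, 20800), -463506) = Add(20803, -463506) = -442703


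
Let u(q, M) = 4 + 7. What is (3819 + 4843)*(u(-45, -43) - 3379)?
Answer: -29173616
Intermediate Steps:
u(q, M) = 11
(3819 + 4843)*(u(-45, -43) - 3379) = (3819 + 4843)*(11 - 3379) = 8662*(-3368) = -29173616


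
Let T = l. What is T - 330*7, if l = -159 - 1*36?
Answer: -2505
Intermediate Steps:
l = -195 (l = -159 - 36 = -195)
T = -195
T - 330*7 = -195 - 330*7 = -195 - 2310 = -2505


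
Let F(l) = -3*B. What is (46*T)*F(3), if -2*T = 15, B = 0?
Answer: 0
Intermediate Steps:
F(l) = 0 (F(l) = -3*0 = 0)
T = -15/2 (T = -½*15 = -15/2 ≈ -7.5000)
(46*T)*F(3) = (46*(-15/2))*0 = -345*0 = 0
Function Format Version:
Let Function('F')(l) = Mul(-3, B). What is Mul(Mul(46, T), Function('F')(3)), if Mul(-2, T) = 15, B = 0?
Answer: 0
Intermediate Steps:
Function('F')(l) = 0 (Function('F')(l) = Mul(-3, 0) = 0)
T = Rational(-15, 2) (T = Mul(Rational(-1, 2), 15) = Rational(-15, 2) ≈ -7.5000)
Mul(Mul(46, T), Function('F')(3)) = Mul(Mul(46, Rational(-15, 2)), 0) = Mul(-345, 0) = 0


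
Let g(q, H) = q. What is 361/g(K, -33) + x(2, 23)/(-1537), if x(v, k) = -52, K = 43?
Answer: 557093/66091 ≈ 8.4292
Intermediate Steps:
361/g(K, -33) + x(2, 23)/(-1537) = 361/43 - 52/(-1537) = 361*(1/43) - 52*(-1/1537) = 361/43 + 52/1537 = 557093/66091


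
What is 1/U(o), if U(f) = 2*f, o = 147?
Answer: 1/294 ≈ 0.0034014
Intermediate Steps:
1/U(o) = 1/(2*147) = 1/294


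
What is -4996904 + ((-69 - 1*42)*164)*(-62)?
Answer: -3868256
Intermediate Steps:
-4996904 + ((-69 - 1*42)*164)*(-62) = -4996904 + ((-69 - 42)*164)*(-62) = -4996904 - 111*164*(-62) = -4996904 - 18204*(-62) = -4996904 + 1128648 = -3868256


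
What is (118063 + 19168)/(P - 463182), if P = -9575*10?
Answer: -137231/558932 ≈ -0.24552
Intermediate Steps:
P = -95750 (P = -383*250 = -95750)
(118063 + 19168)/(P - 463182) = (118063 + 19168)/(-95750 - 463182) = 137231/(-558932) = 137231*(-1/558932) = -137231/558932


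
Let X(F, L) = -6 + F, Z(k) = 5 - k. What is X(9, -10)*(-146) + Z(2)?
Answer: -435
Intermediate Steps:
X(9, -10)*(-146) + Z(2) = (-6 + 9)*(-146) + (5 - 1*2) = 3*(-146) + (5 - 2) = -438 + 3 = -435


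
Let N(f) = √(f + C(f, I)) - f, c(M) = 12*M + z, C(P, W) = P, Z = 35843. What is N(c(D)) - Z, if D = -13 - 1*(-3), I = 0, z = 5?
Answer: -35728 + I*√230 ≈ -35728.0 + 15.166*I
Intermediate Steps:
D = -10 (D = -13 + 3 = -10)
c(M) = 5 + 12*M (c(M) = 12*M + 5 = 5 + 12*M)
N(f) = -f + √2*√f (N(f) = √(f + f) - f = √(2*f) - f = √2*√f - f = -f + √2*√f)
N(c(D)) - Z = (-(5 + 12*(-10)) + √2*√(5 + 12*(-10))) - 1*35843 = (-(5 - 120) + √2*√(5 - 120)) - 35843 = (-1*(-115) + √2*√(-115)) - 35843 = (115 + √2*(I*√115)) - 35843 = (115 + I*√230) - 35843 = -35728 + I*√230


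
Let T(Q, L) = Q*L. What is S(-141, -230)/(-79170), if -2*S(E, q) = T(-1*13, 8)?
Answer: -2/3045 ≈ -0.00065681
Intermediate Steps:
T(Q, L) = L*Q
S(E, q) = 52 (S(E, q) = -4*(-1*13) = -4*(-13) = -1/2*(-104) = 52)
S(-141, -230)/(-79170) = 52/(-79170) = 52*(-1/79170) = -2/3045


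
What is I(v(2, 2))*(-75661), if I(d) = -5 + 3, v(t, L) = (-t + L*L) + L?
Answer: 151322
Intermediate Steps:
v(t, L) = L + L² - t (v(t, L) = (-t + L²) + L = (L² - t) + L = L + L² - t)
I(d) = -2
I(v(2, 2))*(-75661) = -2*(-75661) = 151322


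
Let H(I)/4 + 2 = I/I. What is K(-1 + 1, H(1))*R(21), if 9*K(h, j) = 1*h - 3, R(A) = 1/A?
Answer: -1/63 ≈ -0.015873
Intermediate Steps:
H(I) = -4 (H(I) = -8 + 4*(I/I) = -8 + 4*1 = -8 + 4 = -4)
K(h, j) = -1/3 + h/9 (K(h, j) = (1*h - 3)/9 = (h - 3)/9 = (-3 + h)/9 = -1/3 + h/9)
K(-1 + 1, H(1))*R(21) = (-1/3 + (-1 + 1)/9)/21 = (-1/3 + (1/9)*0)*(1/21) = (-1/3 + 0)*(1/21) = -1/3*1/21 = -1/63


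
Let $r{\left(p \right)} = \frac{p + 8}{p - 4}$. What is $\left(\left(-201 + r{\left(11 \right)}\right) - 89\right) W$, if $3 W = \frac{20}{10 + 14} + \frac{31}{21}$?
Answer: $- \frac{195067}{882} \approx -221.16$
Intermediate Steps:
$r{\left(p \right)} = \frac{8 + p}{-4 + p}$
$W = \frac{97}{126}$ ($W = \frac{\frac{20}{10 + 14} + \frac{31}{21}}{3} = \frac{\frac{20}{24} + 31 \cdot \frac{1}{21}}{3} = \frac{20 \cdot \frac{1}{24} + \frac{31}{21}}{3} = \frac{\frac{5}{6} + \frac{31}{21}}{3} = \frac{1}{3} \cdot \frac{97}{42} = \frac{97}{126} \approx 0.76984$)
$\left(\left(-201 + r{\left(11 \right)}\right) - 89\right) W = \left(\left(-201 + \frac{8 + 11}{-4 + 11}\right) - 89\right) \frac{97}{126} = \left(\left(-201 + \frac{1}{7} \cdot 19\right) - 89\right) \frac{97}{126} = \left(\left(-201 + \frac{19}{7}\right) - 89\right) \frac{97}{126} = \left(- \frac{1388}{7} - 89\right) \frac{97}{126} = \left(- \frac{2011}{7}\right) \frac{97}{126} = - \frac{195067}{882}$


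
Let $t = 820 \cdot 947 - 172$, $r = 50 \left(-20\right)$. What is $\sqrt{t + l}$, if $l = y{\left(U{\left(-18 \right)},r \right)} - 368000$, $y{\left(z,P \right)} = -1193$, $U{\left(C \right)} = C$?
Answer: $5 \sqrt{16287} \approx 638.1$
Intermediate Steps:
$r = -1000$
$l = -369193$ ($l = -1193 - 368000 = -369193$)
$t = 776368$ ($t = 776540 - 172 = 776368$)
$\sqrt{t + l} = \sqrt{776368 - 369193} = \sqrt{407175} = 5 \sqrt{16287}$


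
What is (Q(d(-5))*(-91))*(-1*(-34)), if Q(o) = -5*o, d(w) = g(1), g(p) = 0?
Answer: 0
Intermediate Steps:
d(w) = 0
(Q(d(-5))*(-91))*(-1*(-34)) = (-5*0*(-91))*(-1*(-34)) = (0*(-91))*34 = 0*34 = 0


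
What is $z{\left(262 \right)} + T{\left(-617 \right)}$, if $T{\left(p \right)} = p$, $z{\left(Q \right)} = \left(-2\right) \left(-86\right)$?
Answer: $-445$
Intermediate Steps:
$z{\left(Q \right)} = 172$
$z{\left(262 \right)} + T{\left(-617 \right)} = 172 - 617 = -445$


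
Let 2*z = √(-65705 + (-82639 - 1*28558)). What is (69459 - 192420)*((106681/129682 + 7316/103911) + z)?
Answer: -493240955945261/4491795434 - 1352571*I*√1462/2 ≈ -1.0981e+5 - 2.5859e+7*I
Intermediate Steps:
z = 11*I*√1462/2 (z = √(-65705 + (-82639 - 1*28558))/2 = √(-65705 + (-82639 - 28558))/2 = √(-65705 - 111197)/2 = √(-176902)/2 = (11*I*√1462)/2 = 11*I*√1462/2 ≈ 210.3*I)
(69459 - 192420)*((106681/129682 + 7316/103911) + z) = (69459 - 192420)*((106681/129682 + 7316/103911) + 11*I*√1462/2) = -122961*((106681*(1/129682) + 7316*(1/103911)) + 11*I*√1462/2) = -122961*((106681/129682 + 7316/103911) + 11*I*√1462/2) = -122961*(12034082903/13475386302 + 11*I*√1462/2) = -493240955945261/4491795434 - 1352571*I*√1462/2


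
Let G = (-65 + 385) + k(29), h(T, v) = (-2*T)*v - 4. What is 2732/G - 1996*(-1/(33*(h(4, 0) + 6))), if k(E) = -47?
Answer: 40290/1001 ≈ 40.250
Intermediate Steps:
h(T, v) = -4 - 2*T*v (h(T, v) = -2*T*v - 4 = -4 - 2*T*v)
G = 273 (G = (-65 + 385) - 47 = 320 - 47 = 273)
2732/G - 1996*(-1/(33*(h(4, 0) + 6))) = 2732/273 - 1996*(-1/(33*((-4 - 2*4*0) + 6))) = 2732*(1/273) - 1996*(-1/(33*((-4 + 0) + 6))) = 2732/273 - 1996*(-1/(33*(-4 + 6))) = 2732/273 - 1996/((-33*2)) = 2732/273 - 1996/(-66) = 2732/273 - 1996*(-1/66) = 2732/273 + 998/33 = 40290/1001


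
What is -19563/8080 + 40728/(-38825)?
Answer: -217723143/62741200 ≈ -3.4702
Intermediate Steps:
-19563/8080 + 40728/(-38825) = -19563*1/8080 + 40728*(-1/38825) = -19563/8080 - 40728/38825 = -217723143/62741200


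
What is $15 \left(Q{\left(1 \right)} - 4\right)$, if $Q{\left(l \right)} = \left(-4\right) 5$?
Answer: $-360$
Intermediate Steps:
$Q{\left(l \right)} = -20$
$15 \left(Q{\left(1 \right)} - 4\right) = 15 \left(-20 - 4\right) = 15 \left(-24\right) = -360$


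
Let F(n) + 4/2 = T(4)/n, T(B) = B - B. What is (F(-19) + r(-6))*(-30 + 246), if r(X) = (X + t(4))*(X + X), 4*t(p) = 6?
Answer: 11232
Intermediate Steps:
T(B) = 0
t(p) = 3/2 (t(p) = (¼)*6 = 3/2)
r(X) = 2*X*(3/2 + X) (r(X) = (X + 3/2)*(X + X) = (3/2 + X)*(2*X) = 2*X*(3/2 + X))
F(n) = -2 (F(n) = -2 + 0/n = -2 + 0 = -2)
(F(-19) + r(-6))*(-30 + 246) = (-2 - 6*(3 + 2*(-6)))*(-30 + 246) = (-2 - 6*(3 - 12))*216 = (-2 - 6*(-9))*216 = (-2 + 54)*216 = 52*216 = 11232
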